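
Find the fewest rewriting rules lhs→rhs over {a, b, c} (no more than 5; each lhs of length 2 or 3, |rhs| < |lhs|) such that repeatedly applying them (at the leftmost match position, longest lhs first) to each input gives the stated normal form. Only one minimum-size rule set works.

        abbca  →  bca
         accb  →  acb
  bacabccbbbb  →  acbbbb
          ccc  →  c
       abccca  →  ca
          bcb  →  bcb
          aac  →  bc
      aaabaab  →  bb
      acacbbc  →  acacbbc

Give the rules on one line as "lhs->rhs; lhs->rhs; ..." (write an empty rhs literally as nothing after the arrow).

  | abbca => bca
  | accb => acb
  | bacabccbbbb => acabccbbbb => acccbbbb => accbbbb => acbbbb
  | ccc => cc => c

aa->b; ab->; ba->a; cc->c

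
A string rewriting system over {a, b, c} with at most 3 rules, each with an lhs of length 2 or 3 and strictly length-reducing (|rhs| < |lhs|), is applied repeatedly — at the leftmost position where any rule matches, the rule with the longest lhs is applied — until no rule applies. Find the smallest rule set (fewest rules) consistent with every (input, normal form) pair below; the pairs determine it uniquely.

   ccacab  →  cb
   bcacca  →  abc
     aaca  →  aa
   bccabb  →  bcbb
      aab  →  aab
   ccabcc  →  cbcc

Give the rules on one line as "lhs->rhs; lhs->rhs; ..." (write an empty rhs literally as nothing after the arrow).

  | ccacab => ccab => cb
  | bcacca => abcca => abc
  | aaca => aa
  | bccabb => bcbb

bca->ab; ca->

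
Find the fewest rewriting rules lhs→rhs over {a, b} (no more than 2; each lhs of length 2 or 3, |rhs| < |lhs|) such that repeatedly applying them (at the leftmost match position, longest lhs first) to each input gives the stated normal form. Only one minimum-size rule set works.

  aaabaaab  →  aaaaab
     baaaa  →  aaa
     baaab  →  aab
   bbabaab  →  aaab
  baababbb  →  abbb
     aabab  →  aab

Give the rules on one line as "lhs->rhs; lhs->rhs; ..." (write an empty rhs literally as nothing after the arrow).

ba->; bba->aa

  | aaabaaab => aaaaab
  | baaaa => aaa
  | baaab => aab
  | bbabaab => aabaab => aaab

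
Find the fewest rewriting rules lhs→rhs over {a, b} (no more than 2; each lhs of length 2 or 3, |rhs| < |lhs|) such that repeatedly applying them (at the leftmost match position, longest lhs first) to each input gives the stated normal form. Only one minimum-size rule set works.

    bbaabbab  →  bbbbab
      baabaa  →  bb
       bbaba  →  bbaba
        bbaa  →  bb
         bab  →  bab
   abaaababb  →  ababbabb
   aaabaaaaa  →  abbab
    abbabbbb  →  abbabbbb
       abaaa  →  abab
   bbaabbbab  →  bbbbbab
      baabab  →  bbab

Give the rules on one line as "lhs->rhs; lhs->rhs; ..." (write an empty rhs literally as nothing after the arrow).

  | bbaabbab => bbbbab
  | baabaa => bbaa => bb
  | bbaba
  | bbaa => bb

aa->; aaa->ab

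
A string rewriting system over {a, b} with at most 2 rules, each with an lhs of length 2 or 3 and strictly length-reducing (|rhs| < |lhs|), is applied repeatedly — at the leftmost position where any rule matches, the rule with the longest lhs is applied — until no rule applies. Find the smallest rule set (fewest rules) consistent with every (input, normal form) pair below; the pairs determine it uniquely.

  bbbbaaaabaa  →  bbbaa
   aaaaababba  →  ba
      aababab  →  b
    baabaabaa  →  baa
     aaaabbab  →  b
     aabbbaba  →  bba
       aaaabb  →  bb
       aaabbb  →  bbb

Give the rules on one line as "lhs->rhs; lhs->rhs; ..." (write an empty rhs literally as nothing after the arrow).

  | bbbbaaaabaa => bbbbaaabaa => bbbbaabaa => bbbbabaa => bbbaa
  | aaaaababba => aaaababba => aaababba => aababba => ababba => babba => ba
  | aababab => ababab => babab => ab => b
  | baabaabaa => babaabaa => aabaa => abaa => baa

ab->b; bab->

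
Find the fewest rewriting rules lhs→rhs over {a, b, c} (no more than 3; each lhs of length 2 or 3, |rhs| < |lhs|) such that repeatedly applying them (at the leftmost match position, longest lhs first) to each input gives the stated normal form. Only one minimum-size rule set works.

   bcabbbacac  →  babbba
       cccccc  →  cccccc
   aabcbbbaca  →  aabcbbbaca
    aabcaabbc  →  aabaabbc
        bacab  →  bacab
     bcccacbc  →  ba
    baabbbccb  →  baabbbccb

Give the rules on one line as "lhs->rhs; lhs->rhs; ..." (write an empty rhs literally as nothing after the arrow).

bca->ba; cac->; cbc->a

  | bcabbbacac => babbbacac => babbba
  | cccccc
  | aabcbbbaca
  | aabcaabbc => aabaabbc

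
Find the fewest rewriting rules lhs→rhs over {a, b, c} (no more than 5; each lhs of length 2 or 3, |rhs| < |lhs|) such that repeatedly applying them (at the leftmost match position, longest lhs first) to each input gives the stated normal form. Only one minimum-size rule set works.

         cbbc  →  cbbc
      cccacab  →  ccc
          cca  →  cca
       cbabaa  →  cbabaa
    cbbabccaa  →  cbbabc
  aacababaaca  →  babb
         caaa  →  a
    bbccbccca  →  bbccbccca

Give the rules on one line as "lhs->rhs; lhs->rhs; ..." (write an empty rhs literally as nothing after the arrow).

aab->b; aca->bb; bbb->; caa->

  | cbbc
  | cccacab => cccbbb => ccc
  | cca
  | cbabaa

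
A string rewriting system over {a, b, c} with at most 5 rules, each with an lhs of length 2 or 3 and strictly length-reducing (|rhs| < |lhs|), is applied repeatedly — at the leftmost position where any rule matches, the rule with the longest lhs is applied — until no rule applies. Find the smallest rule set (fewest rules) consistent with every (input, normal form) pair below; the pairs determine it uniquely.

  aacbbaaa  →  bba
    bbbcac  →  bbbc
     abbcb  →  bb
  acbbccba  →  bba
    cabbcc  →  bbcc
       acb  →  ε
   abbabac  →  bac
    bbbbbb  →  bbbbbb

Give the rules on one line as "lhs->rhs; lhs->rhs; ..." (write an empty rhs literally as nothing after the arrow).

aa->; ab->; ca->; cb->b

  | aacbbaaa => cbbaaa => bbaaa => bba
  | bbbcac => bbbc
  | abbcb => bcb => bb
  | acbbccba => abbccba => bccba => bcba => bba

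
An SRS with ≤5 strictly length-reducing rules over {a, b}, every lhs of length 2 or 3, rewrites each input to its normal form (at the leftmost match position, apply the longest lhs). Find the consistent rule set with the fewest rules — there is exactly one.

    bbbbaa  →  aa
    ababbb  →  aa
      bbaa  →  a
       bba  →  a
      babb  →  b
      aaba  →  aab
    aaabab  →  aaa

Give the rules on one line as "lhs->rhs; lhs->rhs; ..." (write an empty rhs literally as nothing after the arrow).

ba->b; bab->; bb->a; bba->bb

  | bbbbaa => abbaa => abba => abb => aa
  | ababbb => abb => aa
  | bbaa => bba => bb => a
  | bba => bb => a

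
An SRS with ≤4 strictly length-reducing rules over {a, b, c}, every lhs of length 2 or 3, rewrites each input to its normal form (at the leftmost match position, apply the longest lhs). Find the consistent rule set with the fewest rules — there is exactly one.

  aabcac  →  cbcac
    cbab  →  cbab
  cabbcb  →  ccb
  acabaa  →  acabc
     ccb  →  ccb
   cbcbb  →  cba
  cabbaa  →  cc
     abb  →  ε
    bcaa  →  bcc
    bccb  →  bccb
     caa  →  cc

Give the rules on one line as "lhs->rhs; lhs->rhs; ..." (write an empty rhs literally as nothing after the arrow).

aa->c; abb->; cbb->a

  | aabcac => cbcac
  | cbab
  | cabbcb => ccb
  | acabaa => acabc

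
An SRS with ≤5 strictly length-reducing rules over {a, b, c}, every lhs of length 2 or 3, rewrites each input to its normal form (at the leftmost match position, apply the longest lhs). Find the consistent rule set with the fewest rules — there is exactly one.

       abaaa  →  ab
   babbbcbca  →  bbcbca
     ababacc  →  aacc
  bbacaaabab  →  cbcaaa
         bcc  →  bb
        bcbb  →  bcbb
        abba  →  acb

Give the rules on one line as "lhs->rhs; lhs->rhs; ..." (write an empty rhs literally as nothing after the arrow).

ba->b; bab->; bba->cb; bcc->bb

  | abaaa => abaa => aba => ab
  | babbbcbca => bbcbca
  | ababacc => aacc
  | bbacaaabab => cbcaaabab => cbcaaa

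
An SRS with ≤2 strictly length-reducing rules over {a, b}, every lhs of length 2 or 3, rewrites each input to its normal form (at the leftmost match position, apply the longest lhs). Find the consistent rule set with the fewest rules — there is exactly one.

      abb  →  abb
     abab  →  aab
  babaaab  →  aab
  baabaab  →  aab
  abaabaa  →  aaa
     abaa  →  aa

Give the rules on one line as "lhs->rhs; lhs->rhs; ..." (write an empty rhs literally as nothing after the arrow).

ba->a; baa->ba

  | abb
  | abab => aab
  | babaaab => abaaab => abaab => abab => aab
  | baabaab => babaab => abaab => abab => aab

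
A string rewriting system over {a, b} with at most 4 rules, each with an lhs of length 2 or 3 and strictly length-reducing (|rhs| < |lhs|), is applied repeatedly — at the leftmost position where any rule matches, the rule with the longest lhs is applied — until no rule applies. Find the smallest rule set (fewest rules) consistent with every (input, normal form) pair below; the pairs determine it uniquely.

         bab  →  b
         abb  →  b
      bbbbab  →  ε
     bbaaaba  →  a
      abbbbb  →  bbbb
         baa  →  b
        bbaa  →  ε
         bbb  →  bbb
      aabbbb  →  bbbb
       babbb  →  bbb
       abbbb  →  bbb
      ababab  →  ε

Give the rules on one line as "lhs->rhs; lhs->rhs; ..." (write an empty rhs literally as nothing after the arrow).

aa->; ab->; bba->a

  | bab => b
  | abb => b
  | bbbbab => bbab => ab => ε
  | bbaaaba => aaaba => aba => a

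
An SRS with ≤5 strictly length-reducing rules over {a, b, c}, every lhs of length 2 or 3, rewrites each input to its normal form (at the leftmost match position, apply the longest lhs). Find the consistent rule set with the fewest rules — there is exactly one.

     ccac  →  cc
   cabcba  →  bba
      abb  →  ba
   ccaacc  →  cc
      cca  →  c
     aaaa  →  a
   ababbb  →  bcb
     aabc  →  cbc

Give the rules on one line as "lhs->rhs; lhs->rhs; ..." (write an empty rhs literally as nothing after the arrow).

aa->c; abb->ba; ca->; cba->ba

  | ccac => cc
  | cabcba => bcba => bba
  | abb => ba
  | ccaacc => cacc => cc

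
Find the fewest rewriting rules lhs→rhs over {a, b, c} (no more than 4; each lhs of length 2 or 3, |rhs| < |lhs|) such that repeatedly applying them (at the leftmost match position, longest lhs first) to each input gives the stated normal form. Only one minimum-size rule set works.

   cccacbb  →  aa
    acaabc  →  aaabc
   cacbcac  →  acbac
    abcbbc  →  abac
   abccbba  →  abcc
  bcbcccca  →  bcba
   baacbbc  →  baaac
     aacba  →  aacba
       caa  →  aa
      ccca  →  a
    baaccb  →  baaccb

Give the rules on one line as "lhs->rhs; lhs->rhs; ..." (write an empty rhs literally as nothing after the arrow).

  | cccacbb => ccacbb => cacbb => acbb => aca => aa
  | acaabc => aaabc
  | cacbcac => acbcac => acbac
  | abcbbc => abcac => abac

bb->a; bba->; ca->a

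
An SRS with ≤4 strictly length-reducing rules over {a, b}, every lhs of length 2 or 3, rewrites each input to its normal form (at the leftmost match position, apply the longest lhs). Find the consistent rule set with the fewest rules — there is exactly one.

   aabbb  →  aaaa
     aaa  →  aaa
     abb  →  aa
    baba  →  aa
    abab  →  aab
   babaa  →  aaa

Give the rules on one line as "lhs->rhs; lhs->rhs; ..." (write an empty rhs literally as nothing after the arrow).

ba->a; bb->a; bbb->aa

  | aabbb => aaaa
  | aaa
  | abb => aa
  | baba => aba => aa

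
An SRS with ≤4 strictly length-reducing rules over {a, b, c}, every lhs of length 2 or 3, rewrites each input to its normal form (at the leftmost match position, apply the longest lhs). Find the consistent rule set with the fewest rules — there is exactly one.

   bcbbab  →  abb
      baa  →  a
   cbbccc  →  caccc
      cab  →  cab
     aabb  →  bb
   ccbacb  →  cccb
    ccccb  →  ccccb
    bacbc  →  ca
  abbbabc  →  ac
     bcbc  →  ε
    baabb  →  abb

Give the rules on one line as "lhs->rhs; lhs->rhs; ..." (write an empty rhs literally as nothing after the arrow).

aa->; ba->; bbc->ac; bc->a

  | bcbbab => abbab => abb
  | baa => a
  | cbbccc => caccc
  | cab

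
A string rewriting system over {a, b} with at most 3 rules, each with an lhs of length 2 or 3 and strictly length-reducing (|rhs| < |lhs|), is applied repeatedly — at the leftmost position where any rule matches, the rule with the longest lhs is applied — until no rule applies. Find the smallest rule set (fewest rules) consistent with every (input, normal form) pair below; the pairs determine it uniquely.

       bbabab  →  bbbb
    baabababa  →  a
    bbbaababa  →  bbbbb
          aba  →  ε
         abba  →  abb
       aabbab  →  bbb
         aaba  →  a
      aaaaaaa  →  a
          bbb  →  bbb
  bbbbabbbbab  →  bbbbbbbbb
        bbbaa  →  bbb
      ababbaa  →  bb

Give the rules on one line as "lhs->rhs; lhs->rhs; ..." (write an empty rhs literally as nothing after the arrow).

aa->; ba->a; bba->bb

  | bbabab => bbbab => bbbb
  | baabababa => aabababa => bababa => ababa => aaba => ba => a
  | bbbaababa => bbbababa => bbbbaba => bbbbba => bbbbb
  | aba => aa => ε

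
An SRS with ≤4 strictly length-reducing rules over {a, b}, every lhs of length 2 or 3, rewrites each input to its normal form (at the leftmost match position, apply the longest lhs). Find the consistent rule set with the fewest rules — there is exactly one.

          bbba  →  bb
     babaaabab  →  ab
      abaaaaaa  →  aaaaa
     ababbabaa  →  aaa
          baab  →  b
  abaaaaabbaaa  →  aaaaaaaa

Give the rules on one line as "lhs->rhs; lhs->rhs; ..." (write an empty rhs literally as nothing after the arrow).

  | bbba => bb
  | babaaabab => baaabab => abab => ab
  | abaaaaaa => aaaaa
  | ababbabaa => abbabaa => aaabaa => aaa

abb->aa; ba->; baa->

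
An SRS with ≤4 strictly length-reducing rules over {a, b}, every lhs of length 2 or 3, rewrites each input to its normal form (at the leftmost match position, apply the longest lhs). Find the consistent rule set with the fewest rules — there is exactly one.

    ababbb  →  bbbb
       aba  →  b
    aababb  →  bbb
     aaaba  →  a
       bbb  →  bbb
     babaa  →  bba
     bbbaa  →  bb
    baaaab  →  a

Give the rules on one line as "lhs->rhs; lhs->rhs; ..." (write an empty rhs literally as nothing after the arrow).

ab->; aba->b; abb->bb; baa->

  | ababbb => bbbb
  | aba => b
  | aababb => abbb => bbb
  | aaaba => aab => a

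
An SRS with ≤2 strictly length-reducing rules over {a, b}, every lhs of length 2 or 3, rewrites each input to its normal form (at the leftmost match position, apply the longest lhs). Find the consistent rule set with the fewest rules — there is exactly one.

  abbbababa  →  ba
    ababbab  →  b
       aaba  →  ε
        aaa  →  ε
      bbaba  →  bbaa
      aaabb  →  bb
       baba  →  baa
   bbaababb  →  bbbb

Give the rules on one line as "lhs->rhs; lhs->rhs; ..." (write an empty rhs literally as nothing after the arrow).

  | abbbababa => abbababa => abababa => aababa => aaaba => ba
  | ababbab => aabbab => aabab => aaab => b
  | aaba => aaa => ε
  | aaa => ε

aaa->; ab->a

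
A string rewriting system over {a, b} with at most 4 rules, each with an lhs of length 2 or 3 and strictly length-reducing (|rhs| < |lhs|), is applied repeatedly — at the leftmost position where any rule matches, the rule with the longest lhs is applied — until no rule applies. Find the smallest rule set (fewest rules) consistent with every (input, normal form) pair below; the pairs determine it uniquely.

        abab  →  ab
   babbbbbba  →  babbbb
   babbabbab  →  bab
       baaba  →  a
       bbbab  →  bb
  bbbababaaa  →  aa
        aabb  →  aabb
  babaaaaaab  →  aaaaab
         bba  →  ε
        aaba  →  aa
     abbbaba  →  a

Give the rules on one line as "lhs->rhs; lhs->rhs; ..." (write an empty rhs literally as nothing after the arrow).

  | abab => ab
  | babbbbbba => babbbb
  | babbabbab => babbab => bab
  | baaba => aba => a

aba->a; baa->a; bba->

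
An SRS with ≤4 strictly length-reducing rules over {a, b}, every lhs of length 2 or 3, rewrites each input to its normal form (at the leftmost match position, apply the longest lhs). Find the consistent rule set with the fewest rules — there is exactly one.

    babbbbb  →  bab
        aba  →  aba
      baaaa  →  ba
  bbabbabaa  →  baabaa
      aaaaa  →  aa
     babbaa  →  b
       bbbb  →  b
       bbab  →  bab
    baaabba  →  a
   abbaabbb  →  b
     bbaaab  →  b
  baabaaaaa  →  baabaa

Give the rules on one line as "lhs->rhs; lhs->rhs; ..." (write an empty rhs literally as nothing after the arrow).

aaa->; abb->ba; bb->b; bbb->

  | babbbbb => bbabbb => babbb => bbab => bab
  | aba
  | baaaa => ba
  | bbabbabaa => babbabaa => bbaabaa => baabaa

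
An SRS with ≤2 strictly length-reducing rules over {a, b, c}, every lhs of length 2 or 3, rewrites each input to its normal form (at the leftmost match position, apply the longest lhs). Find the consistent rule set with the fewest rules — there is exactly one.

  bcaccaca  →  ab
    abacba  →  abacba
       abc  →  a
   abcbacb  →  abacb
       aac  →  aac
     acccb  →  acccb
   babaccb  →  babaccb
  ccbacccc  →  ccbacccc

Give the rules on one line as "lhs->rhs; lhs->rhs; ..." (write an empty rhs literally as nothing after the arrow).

  | bcaccaca => accaca => acbca => aca => ab
  | abacba
  | abc => a
  | abcbacb => abacb

bc->; ca->b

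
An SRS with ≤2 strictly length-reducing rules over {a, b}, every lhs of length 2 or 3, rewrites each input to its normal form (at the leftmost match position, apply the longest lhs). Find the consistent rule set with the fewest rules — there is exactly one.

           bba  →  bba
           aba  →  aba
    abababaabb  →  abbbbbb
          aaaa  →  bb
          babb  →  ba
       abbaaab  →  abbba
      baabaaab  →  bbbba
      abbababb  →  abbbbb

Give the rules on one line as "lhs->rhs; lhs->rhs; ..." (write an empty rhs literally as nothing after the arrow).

  | bba
  | aba
  | abababaabb => abaabaabb => abbbaabb => abbbbbb
  | aaaa => baa => bb

aa->b; bab->ba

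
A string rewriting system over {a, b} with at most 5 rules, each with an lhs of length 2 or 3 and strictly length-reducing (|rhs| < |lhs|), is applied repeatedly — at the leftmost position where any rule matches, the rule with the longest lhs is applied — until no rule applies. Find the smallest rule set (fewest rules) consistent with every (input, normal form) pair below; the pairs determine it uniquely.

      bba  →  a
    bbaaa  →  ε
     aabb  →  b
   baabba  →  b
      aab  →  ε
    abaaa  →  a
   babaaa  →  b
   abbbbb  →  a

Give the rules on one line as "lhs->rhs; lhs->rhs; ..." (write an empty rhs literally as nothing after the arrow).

  | bba => a
  | bbaaa => aaa => ba => ε
  | aabb => bbb => b
  | baabba => abba => aba => aa => b

aa->b; ab->a; ba->; bb->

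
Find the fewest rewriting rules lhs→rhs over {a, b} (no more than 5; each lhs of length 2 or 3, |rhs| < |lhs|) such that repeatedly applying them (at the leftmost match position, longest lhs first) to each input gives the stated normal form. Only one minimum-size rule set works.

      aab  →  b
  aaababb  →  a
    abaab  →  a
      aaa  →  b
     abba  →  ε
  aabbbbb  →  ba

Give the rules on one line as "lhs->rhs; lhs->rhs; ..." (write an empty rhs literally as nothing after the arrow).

  | aab => b
  | aaababb => bbabb => abb => a
  | abaab => abb => a
  | aaa => b

aa->; aaa->b; bb->; bbb->ba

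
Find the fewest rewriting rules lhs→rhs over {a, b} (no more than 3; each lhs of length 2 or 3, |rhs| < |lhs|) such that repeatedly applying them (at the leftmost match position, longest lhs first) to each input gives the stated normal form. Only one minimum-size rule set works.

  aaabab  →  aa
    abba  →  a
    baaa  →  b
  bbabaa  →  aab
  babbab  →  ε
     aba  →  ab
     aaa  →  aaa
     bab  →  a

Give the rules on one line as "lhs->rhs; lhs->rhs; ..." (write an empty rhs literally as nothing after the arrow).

abb->; ba->b; bb->a

  | aaabab => aaabb => aa
  | abba => a
  | baaa => baa => ba => b
  | bbabaa => aabaa => aaba => aab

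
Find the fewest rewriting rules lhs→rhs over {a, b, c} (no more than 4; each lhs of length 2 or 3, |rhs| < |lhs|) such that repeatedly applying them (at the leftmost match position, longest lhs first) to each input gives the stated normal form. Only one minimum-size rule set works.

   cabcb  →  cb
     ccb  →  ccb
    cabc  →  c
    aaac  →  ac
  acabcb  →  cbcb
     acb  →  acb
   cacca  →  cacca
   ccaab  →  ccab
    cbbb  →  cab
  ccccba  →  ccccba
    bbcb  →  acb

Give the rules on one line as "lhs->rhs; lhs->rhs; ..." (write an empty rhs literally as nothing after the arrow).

  | cabcb => cb
  | ccb
  | cabc => c
  | aaac => aac => ac

aa->a; abc->; aca->c; bb->a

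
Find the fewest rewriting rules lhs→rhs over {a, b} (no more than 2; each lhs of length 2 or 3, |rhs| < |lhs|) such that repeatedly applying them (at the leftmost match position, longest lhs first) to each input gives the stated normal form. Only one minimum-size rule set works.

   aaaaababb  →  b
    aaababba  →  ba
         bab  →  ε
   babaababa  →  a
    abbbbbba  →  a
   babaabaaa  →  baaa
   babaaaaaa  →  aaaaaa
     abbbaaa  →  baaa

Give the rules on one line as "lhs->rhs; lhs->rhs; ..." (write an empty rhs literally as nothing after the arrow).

ab->b; bb->

  | aaaaababb => aaaababb => aaababb => aababb => ababb => babb => bbb => b
  | aaababba => aababba => ababba => babba => bbba => ba
  | bab => bb => ε
  | babaababa => bbaababa => aababa => ababa => baba => bba => a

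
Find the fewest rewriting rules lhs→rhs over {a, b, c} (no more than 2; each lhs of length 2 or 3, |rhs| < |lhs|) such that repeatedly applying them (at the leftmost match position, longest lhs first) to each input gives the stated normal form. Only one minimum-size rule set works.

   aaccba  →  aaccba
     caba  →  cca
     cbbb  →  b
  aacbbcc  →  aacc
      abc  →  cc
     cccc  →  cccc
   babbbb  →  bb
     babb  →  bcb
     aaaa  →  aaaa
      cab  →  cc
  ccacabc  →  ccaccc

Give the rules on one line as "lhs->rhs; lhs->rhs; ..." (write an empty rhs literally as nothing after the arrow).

ab->c; cbb->

  | aaccba
  | caba => cca
  | cbbb => b
  | aacbbcc => aacc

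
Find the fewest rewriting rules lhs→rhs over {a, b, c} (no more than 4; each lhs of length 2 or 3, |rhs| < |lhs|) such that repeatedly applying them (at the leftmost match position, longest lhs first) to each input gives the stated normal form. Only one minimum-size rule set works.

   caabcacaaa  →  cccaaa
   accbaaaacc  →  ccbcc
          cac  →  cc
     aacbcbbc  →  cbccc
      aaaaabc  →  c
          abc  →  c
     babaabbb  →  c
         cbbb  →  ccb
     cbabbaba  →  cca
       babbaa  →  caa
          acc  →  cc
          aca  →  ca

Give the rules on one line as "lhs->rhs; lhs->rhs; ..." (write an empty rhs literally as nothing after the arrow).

  | caabcacaaa => cacacaaa => ccacaaa => cccaaa
  | accbaaaacc => ccbaaaacc => ccbaaacc => ccbaacc => ccbacc => ccbcc
  | cac => cc
  | aacbcbbc => acbcbbc => cbcbbc => cbccc

ab->; ac->c; bb->c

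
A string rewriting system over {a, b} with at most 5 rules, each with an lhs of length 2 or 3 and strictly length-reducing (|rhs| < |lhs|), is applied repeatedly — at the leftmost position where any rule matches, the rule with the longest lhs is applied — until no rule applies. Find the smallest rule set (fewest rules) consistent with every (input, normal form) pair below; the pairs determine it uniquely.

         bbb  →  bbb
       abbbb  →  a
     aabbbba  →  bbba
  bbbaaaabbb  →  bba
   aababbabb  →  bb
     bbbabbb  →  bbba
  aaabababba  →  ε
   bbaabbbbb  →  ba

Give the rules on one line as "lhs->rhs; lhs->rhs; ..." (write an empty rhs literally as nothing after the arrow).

  | bbb
  | abbbb => abbb => abb => ab => a
  | aabbbba => bbba
  | bbbaaaabbb => bbabaabbb => bbabbb => bbabb => bbab => bba

aab->; ab->a; aba->; baa->ab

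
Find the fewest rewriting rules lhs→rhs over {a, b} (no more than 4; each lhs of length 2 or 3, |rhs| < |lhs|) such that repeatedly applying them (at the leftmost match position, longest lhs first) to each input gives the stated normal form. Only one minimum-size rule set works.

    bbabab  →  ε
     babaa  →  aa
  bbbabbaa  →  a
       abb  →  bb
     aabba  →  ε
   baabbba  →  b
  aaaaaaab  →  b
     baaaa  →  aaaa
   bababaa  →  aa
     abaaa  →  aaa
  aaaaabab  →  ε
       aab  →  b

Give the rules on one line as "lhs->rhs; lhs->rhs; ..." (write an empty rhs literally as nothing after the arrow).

ab->b; ba->a; bab->; bba->

  | bbabab => bab => ε
  | babaa => aa
  | bbbabbaa => bbbaa => ba => a
  | abb => bb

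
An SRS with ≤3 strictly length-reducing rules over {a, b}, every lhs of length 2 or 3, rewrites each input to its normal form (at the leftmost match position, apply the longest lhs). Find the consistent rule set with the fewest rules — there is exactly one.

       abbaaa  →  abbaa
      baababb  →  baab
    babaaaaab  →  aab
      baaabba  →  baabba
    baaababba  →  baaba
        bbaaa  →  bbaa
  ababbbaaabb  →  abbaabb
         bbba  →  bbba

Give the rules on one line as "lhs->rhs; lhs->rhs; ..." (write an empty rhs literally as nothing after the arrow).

aaa->aa; bab->

  | abbaaa => abbaa
  | baababb => baab
  | babaaaaab => aaaaab => aaaab => aaab => aab
  | baaabba => baabba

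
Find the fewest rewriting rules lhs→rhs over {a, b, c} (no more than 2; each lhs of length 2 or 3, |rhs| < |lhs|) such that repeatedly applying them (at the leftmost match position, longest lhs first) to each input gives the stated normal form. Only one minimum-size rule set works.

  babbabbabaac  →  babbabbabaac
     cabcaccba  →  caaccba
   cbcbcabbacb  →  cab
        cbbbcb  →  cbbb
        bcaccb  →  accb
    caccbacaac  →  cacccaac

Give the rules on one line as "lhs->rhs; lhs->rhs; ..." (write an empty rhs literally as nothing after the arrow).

bac->c; bc->

  | babbabbabaac
  | cabcaccba => caaccba
  | cbcbcabbacb => cbcabbacb => cabbacb => cabcb => cab
  | cbbbcb => cbbb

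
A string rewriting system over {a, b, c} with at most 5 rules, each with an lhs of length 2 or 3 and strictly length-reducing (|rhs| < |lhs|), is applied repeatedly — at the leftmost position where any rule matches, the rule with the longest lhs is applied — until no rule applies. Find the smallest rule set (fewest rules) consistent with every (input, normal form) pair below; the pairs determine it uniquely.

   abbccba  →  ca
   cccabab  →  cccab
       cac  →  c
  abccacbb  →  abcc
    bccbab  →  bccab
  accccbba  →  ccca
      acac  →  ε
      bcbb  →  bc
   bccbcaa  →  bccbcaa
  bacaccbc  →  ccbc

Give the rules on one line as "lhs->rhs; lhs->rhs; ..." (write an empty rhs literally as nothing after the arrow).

  | abbccba => accba => cba => ca
  | cccabab => cccab
  | cac => c
  | abccacbb => abccbb => abcc

ac->; ba->; bb->; cba->ca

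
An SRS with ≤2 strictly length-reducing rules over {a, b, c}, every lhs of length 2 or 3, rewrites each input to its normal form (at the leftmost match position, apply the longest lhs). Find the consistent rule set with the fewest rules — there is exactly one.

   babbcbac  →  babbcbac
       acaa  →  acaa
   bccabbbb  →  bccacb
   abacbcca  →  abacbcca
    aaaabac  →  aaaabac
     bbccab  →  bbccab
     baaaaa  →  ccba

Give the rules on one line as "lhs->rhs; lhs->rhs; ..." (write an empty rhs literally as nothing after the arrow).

baa->cb; bbb->c

  | babbcbac
  | acaa
  | bccabbbb => bccacb
  | abacbcca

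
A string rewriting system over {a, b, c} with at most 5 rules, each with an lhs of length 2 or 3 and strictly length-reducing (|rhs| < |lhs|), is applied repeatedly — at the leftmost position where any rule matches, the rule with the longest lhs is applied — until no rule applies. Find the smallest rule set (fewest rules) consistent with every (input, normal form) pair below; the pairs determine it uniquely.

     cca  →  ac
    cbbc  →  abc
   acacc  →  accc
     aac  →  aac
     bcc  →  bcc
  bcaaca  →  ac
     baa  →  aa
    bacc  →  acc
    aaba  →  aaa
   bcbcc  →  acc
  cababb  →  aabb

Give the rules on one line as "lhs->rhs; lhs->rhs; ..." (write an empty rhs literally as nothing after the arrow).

ba->a; ca->c; cb->a; cca->ac

  | cca => ac
  | cbbc => abc
  | acacc => accc
  | aac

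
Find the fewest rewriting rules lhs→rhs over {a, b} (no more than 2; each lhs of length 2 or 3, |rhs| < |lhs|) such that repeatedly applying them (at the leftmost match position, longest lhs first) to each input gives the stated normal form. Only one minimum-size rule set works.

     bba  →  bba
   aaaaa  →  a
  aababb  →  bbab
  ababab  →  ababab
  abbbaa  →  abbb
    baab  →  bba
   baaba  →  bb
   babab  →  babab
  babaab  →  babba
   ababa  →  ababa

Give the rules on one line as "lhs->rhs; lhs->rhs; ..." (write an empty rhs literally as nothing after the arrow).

aa->; aab->ba

  | bba
  | aaaaa => aaa => a
  | aababb => baabb => bbab
  | ababab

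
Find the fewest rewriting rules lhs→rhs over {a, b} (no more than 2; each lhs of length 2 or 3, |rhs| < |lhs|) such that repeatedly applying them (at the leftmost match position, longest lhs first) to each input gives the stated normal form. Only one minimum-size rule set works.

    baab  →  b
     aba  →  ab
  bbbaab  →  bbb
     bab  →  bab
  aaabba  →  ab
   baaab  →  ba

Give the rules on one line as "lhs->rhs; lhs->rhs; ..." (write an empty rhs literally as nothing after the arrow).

  | baab => b
  | aba => ab
  | bbbaab => bbb
  | bab

aab->; aba->ab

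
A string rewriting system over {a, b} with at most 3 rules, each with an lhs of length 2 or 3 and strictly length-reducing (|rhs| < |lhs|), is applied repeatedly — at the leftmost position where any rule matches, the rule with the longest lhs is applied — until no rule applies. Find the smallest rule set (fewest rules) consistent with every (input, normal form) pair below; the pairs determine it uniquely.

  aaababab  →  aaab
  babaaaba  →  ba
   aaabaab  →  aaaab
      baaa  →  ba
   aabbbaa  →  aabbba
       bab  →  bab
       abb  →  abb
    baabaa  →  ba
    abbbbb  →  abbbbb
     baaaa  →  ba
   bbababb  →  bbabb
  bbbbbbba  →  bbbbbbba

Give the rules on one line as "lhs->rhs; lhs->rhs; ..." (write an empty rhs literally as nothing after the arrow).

  | aaababab => aaabab => aaab
  | babaaaba => baaaba => baaba => baba => ba
  | aaabaab => aaaab
  | baaa => baa => ba

aba->a; baa->ba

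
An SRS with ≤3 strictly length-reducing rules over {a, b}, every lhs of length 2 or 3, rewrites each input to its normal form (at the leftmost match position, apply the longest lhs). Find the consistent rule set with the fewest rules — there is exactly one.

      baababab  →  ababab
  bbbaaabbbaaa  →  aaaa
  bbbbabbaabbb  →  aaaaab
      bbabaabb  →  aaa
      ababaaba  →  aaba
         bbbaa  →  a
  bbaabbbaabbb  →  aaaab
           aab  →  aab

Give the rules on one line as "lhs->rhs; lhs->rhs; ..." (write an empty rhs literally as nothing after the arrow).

baa->a; bb->; bba->aa

  | baababab => ababab
  | bbbaaabbbaaa => baaabbbaaa => aabbbaaa => aabaaa => aaaa
  | bbbbabbaabbb => bbabbaabbb => aabbaabbb => aaaaabbb => aaaaab
  | bbabaabb => aabaabb => aaabb => aaa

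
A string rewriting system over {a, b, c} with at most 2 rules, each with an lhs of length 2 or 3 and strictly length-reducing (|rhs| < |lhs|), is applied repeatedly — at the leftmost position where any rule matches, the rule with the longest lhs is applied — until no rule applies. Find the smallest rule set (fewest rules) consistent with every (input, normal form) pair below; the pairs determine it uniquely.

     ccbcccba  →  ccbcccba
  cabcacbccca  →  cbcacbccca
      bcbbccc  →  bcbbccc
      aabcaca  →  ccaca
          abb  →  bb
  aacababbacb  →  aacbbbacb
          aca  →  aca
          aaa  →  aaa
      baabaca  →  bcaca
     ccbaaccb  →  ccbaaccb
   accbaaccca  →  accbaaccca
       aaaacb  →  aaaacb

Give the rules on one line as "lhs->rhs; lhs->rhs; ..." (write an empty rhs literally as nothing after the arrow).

aab->c; ab->b

  | ccbcccba
  | cabcacbccca => cbcacbccca
  | bcbbccc
  | aabcaca => ccaca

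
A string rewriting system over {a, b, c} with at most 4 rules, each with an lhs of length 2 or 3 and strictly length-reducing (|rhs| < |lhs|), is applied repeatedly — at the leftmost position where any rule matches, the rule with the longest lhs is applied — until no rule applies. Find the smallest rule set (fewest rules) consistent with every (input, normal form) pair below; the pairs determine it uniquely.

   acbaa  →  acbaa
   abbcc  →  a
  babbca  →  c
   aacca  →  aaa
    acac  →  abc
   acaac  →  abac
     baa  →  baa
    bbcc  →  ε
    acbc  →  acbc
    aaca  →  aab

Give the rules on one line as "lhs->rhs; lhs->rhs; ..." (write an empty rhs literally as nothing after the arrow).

  | acbaa
  | abbcc => acc => a
  | babbca => cbca => cbb => c
  | aacca => aaa

bab->c; bb->; ca->b; cc->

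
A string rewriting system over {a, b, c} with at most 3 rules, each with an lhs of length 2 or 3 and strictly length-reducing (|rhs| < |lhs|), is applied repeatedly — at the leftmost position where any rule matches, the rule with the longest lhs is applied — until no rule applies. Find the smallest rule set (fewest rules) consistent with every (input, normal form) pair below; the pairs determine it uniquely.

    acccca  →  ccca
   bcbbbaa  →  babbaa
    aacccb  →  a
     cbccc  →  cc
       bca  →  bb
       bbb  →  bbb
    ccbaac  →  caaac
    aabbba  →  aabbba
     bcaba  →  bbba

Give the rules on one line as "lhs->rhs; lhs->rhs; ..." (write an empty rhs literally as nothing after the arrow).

  | acccca => ccca
  | bcbbbaa => babbaa
  | aacccb => accb => cb => a
  | cbccc => accc => cc

acc->c; bca->bb; cb->a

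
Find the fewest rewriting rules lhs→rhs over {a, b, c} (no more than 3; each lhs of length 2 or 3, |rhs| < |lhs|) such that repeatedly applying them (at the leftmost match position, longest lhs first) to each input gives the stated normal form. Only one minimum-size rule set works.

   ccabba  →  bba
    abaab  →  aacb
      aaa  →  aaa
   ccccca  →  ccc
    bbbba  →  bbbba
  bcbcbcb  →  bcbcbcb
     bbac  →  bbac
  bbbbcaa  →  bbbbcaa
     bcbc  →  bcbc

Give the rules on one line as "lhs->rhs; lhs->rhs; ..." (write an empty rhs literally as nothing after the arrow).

  | ccabba => bba
  | abaab => aacb
  | aaa
  | ccccca => ccc

baa->ac; cca->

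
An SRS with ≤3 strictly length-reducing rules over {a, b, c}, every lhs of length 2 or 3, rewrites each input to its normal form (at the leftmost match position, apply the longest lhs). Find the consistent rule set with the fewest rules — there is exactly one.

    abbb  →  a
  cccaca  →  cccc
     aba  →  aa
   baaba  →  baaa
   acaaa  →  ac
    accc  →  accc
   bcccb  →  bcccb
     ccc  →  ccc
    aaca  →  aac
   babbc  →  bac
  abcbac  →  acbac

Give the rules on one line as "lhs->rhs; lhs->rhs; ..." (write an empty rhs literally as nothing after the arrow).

  | abbb => abb => ab => a
  | cccaca => cccca => cccc
  | aba => aa
  | baaba => baaa

ab->a; ca->c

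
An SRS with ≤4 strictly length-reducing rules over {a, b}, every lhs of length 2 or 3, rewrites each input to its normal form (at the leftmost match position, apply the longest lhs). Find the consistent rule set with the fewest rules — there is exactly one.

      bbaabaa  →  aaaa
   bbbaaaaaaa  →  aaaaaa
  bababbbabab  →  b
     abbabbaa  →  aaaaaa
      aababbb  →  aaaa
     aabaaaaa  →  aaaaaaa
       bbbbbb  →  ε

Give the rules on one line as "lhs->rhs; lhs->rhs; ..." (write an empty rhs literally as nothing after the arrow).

ab->a; abb->aa; ba->; bb->

  | bbaabaa => aabaa => aaaa
  | bbbaaaaaaa => baaaaaaa => aaaaaa
  | bababbbabab => babbbabab => bbbabab => babab => bab => b
  | abbabbaa => aaabbaa => aaaaaa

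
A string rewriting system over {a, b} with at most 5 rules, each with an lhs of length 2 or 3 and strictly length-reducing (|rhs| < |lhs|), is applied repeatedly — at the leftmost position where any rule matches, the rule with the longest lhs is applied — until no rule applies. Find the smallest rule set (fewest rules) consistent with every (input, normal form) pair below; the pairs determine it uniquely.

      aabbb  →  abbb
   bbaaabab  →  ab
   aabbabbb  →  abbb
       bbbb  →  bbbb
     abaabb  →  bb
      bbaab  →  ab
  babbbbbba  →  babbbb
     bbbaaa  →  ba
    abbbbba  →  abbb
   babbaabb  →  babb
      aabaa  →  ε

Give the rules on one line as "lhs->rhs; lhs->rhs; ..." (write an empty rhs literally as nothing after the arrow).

  | aabbb => abbb
  | bbaaabab => aabab => abab => aab => ab
  | aabbabbb => abbabbb => abbb
  | bbbb

aa->a; aaa->; aba->aa; bba->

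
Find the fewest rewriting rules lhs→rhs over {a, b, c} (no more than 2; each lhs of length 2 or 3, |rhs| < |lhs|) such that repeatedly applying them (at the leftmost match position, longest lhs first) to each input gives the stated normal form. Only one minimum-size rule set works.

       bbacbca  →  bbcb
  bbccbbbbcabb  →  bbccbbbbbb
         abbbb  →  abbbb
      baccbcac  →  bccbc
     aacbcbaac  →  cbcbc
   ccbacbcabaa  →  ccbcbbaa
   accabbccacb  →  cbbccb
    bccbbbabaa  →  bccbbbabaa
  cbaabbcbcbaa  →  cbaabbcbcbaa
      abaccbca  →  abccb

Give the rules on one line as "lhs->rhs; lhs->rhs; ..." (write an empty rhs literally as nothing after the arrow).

  | bbacbca => bbcbca => bbcb
  | bbccbbbbcabb => bbccbbbbbb
  | abbbb
  | baccbcac => bccbcac => bccbc

ac->c; ca->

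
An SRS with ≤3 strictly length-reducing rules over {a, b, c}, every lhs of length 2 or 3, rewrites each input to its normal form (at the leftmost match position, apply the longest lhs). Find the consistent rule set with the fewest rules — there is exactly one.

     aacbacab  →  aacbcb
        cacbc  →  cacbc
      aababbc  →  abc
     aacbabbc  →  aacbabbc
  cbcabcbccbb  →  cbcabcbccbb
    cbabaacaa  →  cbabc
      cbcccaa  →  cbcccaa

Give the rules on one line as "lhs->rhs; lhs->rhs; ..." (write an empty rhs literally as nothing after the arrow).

  | aacbacab => aacbcb
  | cacbc
  | aababbc => aabbc => abc
  | aacbabbc

aab->a; aca->c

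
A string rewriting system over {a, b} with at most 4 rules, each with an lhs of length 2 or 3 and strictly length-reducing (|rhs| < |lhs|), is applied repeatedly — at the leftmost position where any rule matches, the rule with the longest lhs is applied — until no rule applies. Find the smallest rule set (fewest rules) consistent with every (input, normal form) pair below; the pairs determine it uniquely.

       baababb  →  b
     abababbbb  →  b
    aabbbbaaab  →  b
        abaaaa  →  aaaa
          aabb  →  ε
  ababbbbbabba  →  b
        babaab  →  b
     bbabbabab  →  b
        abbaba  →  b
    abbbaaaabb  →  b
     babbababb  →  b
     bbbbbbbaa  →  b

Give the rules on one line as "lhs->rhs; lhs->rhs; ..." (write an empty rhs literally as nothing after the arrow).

ab->; ba->b; bb->b

  | baababb => bababb => bbabb => babb => bbb => bb => b
  | abababbbb => ababbbb => abbbb => bbb => bb => b
  | aabbbbaaab => abbbaaab => bbaaab => baaab => baab => bab => bb => b
  | abaaaa => aaaa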